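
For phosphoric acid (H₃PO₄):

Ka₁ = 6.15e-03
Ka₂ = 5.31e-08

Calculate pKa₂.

pKa₂ = -log(Ka₂) = -log(5.31e-08) = 7.27.

pK_{a2} = 7.27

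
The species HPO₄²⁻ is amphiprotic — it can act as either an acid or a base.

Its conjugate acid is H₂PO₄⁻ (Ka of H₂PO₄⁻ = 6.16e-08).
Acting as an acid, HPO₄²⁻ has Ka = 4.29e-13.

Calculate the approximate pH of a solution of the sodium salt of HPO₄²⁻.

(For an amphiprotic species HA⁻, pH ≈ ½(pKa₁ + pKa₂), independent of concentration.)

pKa₁ = -log(6.16e-08) = 7.21; pKa₂ = -log(4.29e-13) = 12.37. For an amphiprotic species, pH ≈ ½(pKa₁ + pKa₂) = ½(7.21 + 12.37) = 9.79.

pH = 9.79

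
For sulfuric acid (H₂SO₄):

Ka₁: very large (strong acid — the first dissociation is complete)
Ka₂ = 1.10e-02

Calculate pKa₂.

pKa₂ = -log(Ka₂) = -log(1.10e-02) = 1.96.

pK_{a2} = 1.96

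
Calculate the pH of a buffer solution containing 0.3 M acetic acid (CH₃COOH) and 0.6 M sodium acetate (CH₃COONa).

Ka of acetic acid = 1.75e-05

pKa = -log(1.75e-05) = 4.76. pH = pKa + log([A⁻]/[HA]) = 4.76 + log(0.6/0.3)

pH = 5.06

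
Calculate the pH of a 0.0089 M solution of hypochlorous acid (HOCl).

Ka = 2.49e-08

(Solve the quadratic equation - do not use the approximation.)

x² + Ka×x - Ka×C = 0. Using quadratic formula: [H⁺] = 1.4874e-05

pH = 4.83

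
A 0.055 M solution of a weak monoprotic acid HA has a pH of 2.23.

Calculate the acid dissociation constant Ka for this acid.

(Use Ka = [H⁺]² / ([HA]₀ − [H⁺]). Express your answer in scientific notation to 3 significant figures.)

[H⁺] = 10^(−pH) = 10^(−2.23) = 5.888e-03 M. For HA ⇌ H⁺ + A⁻, Ka = [H⁺][A⁻]/[HA] = [H⁺]² / ([HA]₀ − [H⁺]) = (5.888e-03)² / (0.055 − 5.888e-03) = 7.06e-04.

K_a = 7.06e-04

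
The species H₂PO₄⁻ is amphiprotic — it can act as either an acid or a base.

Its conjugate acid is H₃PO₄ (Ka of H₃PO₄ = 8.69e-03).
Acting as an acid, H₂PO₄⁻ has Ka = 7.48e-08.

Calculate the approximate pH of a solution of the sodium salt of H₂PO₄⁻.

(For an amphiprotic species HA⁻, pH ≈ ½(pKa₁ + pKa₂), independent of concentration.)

pKa₁ = -log(8.69e-03) = 2.06; pKa₂ = -log(7.48e-08) = 7.13. For an amphiprotic species, pH ≈ ½(pKa₁ + pKa₂) = ½(2.06 + 7.13) = 4.59.

pH = 4.59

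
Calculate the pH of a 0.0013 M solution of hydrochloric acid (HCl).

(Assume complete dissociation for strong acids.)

[H⁺] = 0.0013 M for strong acid. pH = -log[H⁺] = -log(0.0013)

pH = 2.89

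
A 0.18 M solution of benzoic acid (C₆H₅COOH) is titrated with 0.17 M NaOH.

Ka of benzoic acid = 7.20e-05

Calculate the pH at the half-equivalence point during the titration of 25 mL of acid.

At half-equivalence [HA] = [A⁻], so Henderson-Hasselbalch gives pH = pKa = -log(7.20e-05) = 4.14.

pH = pKa = 4.14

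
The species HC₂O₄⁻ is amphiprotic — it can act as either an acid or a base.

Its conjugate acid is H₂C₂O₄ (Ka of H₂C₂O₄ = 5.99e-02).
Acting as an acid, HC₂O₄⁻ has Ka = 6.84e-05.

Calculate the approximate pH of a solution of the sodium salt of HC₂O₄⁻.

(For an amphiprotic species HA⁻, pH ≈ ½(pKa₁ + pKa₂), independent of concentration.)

pKa₁ = -log(5.99e-02) = 1.22; pKa₂ = -log(6.84e-05) = 4.16. For an amphiprotic species, pH ≈ ½(pKa₁ + pKa₂) = ½(1.22 + 4.16) = 2.69.

pH = 2.69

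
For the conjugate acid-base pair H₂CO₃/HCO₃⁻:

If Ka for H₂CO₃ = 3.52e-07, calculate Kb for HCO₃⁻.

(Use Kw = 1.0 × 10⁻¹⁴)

For a conjugate pair Ka × Kb = Kw, so Kb = Kw/Ka = 1.0 × 10⁻¹⁴ / 3.52e-07 = 2.84e-08.

K_b = 2.84e-08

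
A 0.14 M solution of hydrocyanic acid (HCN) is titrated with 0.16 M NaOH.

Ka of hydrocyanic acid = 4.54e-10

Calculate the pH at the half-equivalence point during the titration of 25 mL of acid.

At half-equivalence [HA] = [A⁻], so Henderson-Hasselbalch gives pH = pKa = -log(4.54e-10) = 9.34.

pH = pKa = 9.34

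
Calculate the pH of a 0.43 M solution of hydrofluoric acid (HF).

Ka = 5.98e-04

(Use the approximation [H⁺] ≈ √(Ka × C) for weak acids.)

[H⁺] = √(Ka × C) = √(5.98e-04 × 0.43) = 1.6036e-02. pH = -log(1.6036e-02)

pH = 1.79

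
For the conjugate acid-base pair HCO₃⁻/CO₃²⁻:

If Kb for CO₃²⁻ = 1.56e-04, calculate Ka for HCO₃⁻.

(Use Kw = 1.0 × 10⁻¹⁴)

For a conjugate pair Ka × Kb = Kw, so Ka = Kw/Kb = 1.0 × 10⁻¹⁴ / 1.56e-04 = 6.41e-11.

K_a = 6.41e-11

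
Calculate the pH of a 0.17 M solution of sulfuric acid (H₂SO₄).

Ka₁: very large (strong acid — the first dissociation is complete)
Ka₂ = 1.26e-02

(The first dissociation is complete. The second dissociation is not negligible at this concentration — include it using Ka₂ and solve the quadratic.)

First dissociation is complete: [H⁺]₀ = [HSO₄⁻]₀ = C = 0.17 M. Second dissociation HSO₄⁻ ⇌ H⁺ + SO₄²⁻: let x = [SO₄²⁻]. Ka₂ = (C + x)·x / (C − x) = 1.26e-02 → x² + (C + Ka₂)·x − Ka₂·C = 0 → x² + 0.18260·x − 2.142e-03 = 0. x = (−0.18260 + √(0.18260² + 4 × 2.142e-03)) / 2 = 1.1061e-02 M. [H⁺] = C + x = 0.17 + 1.1061e-02 = 1.8106e-01 M. pH = -log(1.8106e-01) = 0.74.

pH = 0.74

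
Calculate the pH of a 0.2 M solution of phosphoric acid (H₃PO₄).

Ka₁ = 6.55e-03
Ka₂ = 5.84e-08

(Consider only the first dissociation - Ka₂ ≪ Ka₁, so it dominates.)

First dissociation dominates. From Ka₁ = [H⁺][HA⁻]/[H₂A], x² + Ka₁·x − Ka₁·C = 0 with C = 0.2 M and Ka₁ = 6.55e-03. Solving: [H⁺] = (−Ka₁ + √(Ka₁² + 4·Ka₁·C)) / 2 = 3.3067e-02 M. pH = -log(3.3067e-02) = 1.48.

pH = 1.48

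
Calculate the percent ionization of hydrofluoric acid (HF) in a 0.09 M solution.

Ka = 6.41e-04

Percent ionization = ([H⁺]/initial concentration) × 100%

Using Ka equilibrium: x² + Ka×x - Ka×C = 0. Solving: [H⁺] = 7.2817e-03. Percent = (7.2817e-03/0.09) × 100

Percent ionization = 8.09%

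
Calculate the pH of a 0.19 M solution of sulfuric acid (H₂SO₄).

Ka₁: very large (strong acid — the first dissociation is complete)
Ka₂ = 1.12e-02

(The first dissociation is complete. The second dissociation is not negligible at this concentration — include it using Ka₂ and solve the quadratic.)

First dissociation is complete: [H⁺]₀ = [HSO₄⁻]₀ = C = 0.19 M. Second dissociation HSO₄⁻ ⇌ H⁺ + SO₄²⁻: let x = [SO₄²⁻]. Ka₂ = (C + x)·x / (C − x) = 1.12e-02 → x² + (C + Ka₂)·x − Ka₂·C = 0 → x² + 0.20120·x − 2.128e-03 = 0. x = (−0.20120 + √(0.20120² + 4 × 2.128e-03)) / 2 = 1.0072e-02 M. [H⁺] = C + x = 0.19 + 1.0072e-02 = 2.0007e-01 M. pH = -log(2.0007e-01) = 0.70.

pH = 0.70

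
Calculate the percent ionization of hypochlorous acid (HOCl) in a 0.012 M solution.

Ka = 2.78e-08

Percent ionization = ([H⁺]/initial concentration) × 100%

Using Ka equilibrium: x² + Ka×x - Ka×C = 0. Solving: [H⁺] = 1.8251e-05. Percent = (1.8251e-05/0.012) × 100

Percent ionization = 0.152%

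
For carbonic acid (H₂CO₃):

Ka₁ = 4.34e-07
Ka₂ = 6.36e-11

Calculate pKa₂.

pKa₂ = -log(Ka₂) = -log(6.36e-11) = 10.20.

pK_{a2} = 10.20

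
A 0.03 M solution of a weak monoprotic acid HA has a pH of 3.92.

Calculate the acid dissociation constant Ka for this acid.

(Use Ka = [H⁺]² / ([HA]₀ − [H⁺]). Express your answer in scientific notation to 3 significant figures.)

[H⁺] = 10^(−pH) = 10^(−3.92) = 1.202e-04 M. For HA ⇌ H⁺ + A⁻, Ka = [H⁺][A⁻]/[HA] = [H⁺]² / ([HA]₀ − [H⁺]) = (1.202e-04)² / (0.03 − 1.202e-04) = 4.84e-07.

K_a = 4.84e-07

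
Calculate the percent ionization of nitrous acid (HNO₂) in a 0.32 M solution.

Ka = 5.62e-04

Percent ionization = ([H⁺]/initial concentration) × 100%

Using Ka equilibrium: x² + Ka×x - Ka×C = 0. Solving: [H⁺] = 1.3132e-02. Percent = (1.3132e-02/0.32) × 100

Percent ionization = 4.1%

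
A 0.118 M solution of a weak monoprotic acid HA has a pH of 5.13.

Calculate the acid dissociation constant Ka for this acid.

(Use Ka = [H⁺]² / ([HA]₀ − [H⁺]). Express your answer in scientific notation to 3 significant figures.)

[H⁺] = 10^(−pH) = 10^(−5.13) = 7.413e-06 M. For HA ⇌ H⁺ + A⁻, Ka = [H⁺][A⁻]/[HA] = [H⁺]² / ([HA]₀ − [H⁺]) = (7.413e-06)² / (0.118 − 7.413e-06) = 4.66e-10.

K_a = 4.66e-10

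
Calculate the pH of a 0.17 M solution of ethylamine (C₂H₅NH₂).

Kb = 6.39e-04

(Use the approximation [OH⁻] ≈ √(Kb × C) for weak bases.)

[OH⁻] = √(Kb × C) = √(6.39e-04 × 0.17) = 1.0423e-02. pOH = 1.98, pH = 14 - pOH

pH = 12.02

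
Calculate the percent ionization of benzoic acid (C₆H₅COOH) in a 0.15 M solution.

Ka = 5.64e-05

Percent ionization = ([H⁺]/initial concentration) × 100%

Using Ka equilibrium: x² + Ka×x - Ka×C = 0. Solving: [H⁺] = 2.8805e-03. Percent = (2.8805e-03/0.15) × 100

Percent ionization = 1.92%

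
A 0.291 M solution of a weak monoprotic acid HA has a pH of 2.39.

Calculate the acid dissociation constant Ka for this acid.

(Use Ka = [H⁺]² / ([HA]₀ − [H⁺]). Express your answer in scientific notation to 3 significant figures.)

[H⁺] = 10^(−pH) = 10^(−2.39) = 4.074e-03 M. For HA ⇌ H⁺ + A⁻, Ka = [H⁺][A⁻]/[HA] = [H⁺]² / ([HA]₀ − [H⁺]) = (4.074e-03)² / (0.291 − 4.074e-03) = 5.78e-05.

K_a = 5.78e-05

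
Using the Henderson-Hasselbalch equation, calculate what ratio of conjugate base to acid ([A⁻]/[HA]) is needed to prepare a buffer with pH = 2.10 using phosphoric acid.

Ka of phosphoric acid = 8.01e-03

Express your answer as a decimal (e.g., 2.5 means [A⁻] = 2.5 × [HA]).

pKa = -log(8.01e-03) = 2.0964. pH = pKa + log([A⁻]/[HA]), so log([A⁻]/[HA]) = pH − pKa = 2.10 − 2.0964 = 0.0036. [A⁻]/[HA] = 10^(0.0036) = 1.01

[A⁻]/[HA] = 1.01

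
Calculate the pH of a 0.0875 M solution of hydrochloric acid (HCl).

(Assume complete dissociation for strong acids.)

[H⁺] = 0.0875 M for strong acid. pH = -log[H⁺] = -log(0.0875)

pH = 1.06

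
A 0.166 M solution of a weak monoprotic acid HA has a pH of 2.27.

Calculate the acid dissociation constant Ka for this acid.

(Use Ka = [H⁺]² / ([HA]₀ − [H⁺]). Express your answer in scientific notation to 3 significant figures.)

[H⁺] = 10^(−pH) = 10^(−2.27) = 5.370e-03 M. For HA ⇌ H⁺ + A⁻, Ka = [H⁺][A⁻]/[HA] = [H⁺]² / ([HA]₀ − [H⁺]) = (5.370e-03)² / (0.166 − 5.370e-03) = 1.80e-04.

K_a = 1.80e-04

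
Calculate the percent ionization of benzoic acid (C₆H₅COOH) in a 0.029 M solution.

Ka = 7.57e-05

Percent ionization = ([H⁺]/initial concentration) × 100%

Using Ka equilibrium: x² + Ka×x - Ka×C = 0. Solving: [H⁺] = 1.4443e-03. Percent = (1.4443e-03/0.029) × 100

Percent ionization = 4.98%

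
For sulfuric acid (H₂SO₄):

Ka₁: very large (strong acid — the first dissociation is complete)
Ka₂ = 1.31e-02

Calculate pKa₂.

pKa₂ = -log(Ka₂) = -log(1.31e-02) = 1.88.

pK_{a2} = 1.88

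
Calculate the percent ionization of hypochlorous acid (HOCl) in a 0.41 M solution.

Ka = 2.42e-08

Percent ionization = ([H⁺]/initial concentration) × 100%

Using Ka equilibrium: x² + Ka×x - Ka×C = 0. Solving: [H⁺] = 9.9597e-05. Percent = (9.9597e-05/0.41) × 100

Percent ionization = 0.0243%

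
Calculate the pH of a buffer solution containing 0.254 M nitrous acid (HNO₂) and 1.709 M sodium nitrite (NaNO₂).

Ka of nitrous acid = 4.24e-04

pKa = -log(4.24e-04) = 3.37. pH = pKa + log([A⁻]/[HA]) = 3.37 + log(1.709/0.254)

pH = 4.20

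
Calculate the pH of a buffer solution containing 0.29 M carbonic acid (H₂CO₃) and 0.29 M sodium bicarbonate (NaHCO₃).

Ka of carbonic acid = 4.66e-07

pKa = -log(4.66e-07) = 6.33. pH = pKa + log([A⁻]/[HA]) = 6.33 + log(0.29/0.29)

pH = 6.33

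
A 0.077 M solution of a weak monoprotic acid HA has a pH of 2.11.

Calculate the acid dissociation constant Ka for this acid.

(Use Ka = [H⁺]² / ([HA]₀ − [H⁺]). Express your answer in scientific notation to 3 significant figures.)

[H⁺] = 10^(−pH) = 10^(−2.11) = 7.762e-03 M. For HA ⇌ H⁺ + A⁻, Ka = [H⁺][A⁻]/[HA] = [H⁺]² / ([HA]₀ − [H⁺]) = (7.762e-03)² / (0.077 − 7.762e-03) = 8.70e-04.

K_a = 8.70e-04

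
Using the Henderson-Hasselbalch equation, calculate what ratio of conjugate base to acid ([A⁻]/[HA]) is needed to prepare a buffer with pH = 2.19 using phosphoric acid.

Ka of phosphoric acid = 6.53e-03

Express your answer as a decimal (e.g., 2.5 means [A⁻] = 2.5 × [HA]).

pKa = -log(6.53e-03) = 2.1851. pH = pKa + log([A⁻]/[HA]), so log([A⁻]/[HA]) = pH − pKa = 2.19 − 2.1851 = 0.0049. [A⁻]/[HA] = 10^(0.0049) = 1.01

[A⁻]/[HA] = 1.01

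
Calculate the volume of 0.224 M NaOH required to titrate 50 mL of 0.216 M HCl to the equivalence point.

At equivalence: moles acid = moles base. moles HCl = 0.216 × 50/1000 = 0.0108 mol. V_base = moles / 0.224 × 1000 = 48.2 mL.

V_{base} = 48.2 mL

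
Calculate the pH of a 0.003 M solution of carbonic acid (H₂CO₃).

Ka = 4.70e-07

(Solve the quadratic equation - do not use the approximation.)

x² + Ka×x - Ka×C = 0. Using quadratic formula: [H⁺] = 3.7316e-05

pH = 4.43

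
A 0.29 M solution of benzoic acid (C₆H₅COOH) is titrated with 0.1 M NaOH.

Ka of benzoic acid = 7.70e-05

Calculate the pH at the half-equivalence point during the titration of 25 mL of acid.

At half-equivalence [HA] = [A⁻], so Henderson-Hasselbalch gives pH = pKa = -log(7.70e-05) = 4.11.

pH = pKa = 4.11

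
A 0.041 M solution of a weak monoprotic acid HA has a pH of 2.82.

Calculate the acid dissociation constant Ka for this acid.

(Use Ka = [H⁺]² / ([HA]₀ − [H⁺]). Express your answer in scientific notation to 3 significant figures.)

[H⁺] = 10^(−pH) = 10^(−2.82) = 1.514e-03 M. For HA ⇌ H⁺ + A⁻, Ka = [H⁺][A⁻]/[HA] = [H⁺]² / ([HA]₀ − [H⁺]) = (1.514e-03)² / (0.041 − 1.514e-03) = 5.80e-05.

K_a = 5.80e-05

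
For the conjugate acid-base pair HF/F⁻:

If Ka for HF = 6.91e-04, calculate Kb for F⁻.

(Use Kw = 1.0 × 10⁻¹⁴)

For a conjugate pair Ka × Kb = Kw, so Kb = Kw/Ka = 1.0 × 10⁻¹⁴ / 6.91e-04 = 1.45e-11.

K_b = 1.45e-11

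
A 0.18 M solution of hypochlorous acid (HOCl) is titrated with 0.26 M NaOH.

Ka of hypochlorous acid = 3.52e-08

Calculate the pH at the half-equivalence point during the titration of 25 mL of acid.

At half-equivalence [HA] = [A⁻], so Henderson-Hasselbalch gives pH = pKa = -log(3.52e-08) = 7.45.

pH = pKa = 7.45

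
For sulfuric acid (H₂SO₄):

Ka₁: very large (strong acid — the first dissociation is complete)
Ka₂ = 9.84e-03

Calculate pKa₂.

pKa₂ = -log(Ka₂) = -log(9.84e-03) = 2.01.

pK_{a2} = 2.01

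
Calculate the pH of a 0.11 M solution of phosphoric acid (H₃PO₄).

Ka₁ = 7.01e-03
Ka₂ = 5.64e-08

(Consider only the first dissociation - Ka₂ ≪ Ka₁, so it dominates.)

First dissociation dominates. From Ka₁ = [H⁺][HA⁻]/[H₂A], x² + Ka₁·x − Ka₁·C = 0 with C = 0.11 M and Ka₁ = 7.01e-03. Solving: [H⁺] = (−Ka₁ + √(Ka₁² + 4·Ka₁·C)) / 2 = 2.4484e-02 M. pH = -log(2.4484e-02) = 1.61.

pH = 1.61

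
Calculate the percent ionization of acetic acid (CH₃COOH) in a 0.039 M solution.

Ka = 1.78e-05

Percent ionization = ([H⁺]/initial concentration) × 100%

Using Ka equilibrium: x² + Ka×x - Ka×C = 0. Solving: [H⁺] = 8.2433e-04. Percent = (8.2433e-04/0.039) × 100

Percent ionization = 2.11%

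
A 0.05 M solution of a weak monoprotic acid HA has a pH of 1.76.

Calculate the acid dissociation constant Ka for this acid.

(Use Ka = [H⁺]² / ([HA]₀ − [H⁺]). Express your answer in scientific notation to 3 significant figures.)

[H⁺] = 10^(−pH) = 10^(−1.76) = 1.738e-02 M. For HA ⇌ H⁺ + A⁻, Ka = [H⁺][A⁻]/[HA] = [H⁺]² / ([HA]₀ − [H⁺]) = (1.738e-02)² / (0.05 − 1.738e-02) = 9.26e-03.

K_a = 9.26e-03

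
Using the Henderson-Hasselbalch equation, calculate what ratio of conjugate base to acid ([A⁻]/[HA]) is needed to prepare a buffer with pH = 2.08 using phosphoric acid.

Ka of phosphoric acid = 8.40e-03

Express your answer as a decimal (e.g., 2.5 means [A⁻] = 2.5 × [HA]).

pKa = -log(8.40e-03) = 2.0757. pH = pKa + log([A⁻]/[HA]), so log([A⁻]/[HA]) = pH − pKa = 2.08 − 2.0757 = 0.0043. [A⁻]/[HA] = 10^(0.0043) = 1.01

[A⁻]/[HA] = 1.01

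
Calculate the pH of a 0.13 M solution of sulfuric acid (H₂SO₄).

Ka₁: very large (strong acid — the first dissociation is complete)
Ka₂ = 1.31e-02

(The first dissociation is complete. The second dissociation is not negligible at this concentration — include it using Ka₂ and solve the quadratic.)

First dissociation is complete: [H⁺]₀ = [HSO₄⁻]₀ = C = 0.13 M. Second dissociation HSO₄⁻ ⇌ H⁺ + SO₄²⁻: let x = [SO₄²⁻]. Ka₂ = (C + x)·x / (C − x) = 1.31e-02 → x² + (C + Ka₂)·x − Ka₂·C = 0 → x² + 0.14310·x − 1.703e-03 = 0. x = (−0.14310 + √(0.14310² + 4 × 1.703e-03)) / 2 = 1.1048e-02 M. [H⁺] = C + x = 0.13 + 1.1048e-02 = 1.4105e-01 M. pH = -log(1.4105e-01) = 0.85.

pH = 0.85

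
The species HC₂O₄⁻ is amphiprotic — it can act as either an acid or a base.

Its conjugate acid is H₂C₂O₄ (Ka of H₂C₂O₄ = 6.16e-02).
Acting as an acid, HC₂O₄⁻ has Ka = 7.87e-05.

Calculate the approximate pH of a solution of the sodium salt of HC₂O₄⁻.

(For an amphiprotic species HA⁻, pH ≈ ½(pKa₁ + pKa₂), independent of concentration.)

pKa₁ = -log(6.16e-02) = 1.21; pKa₂ = -log(7.87e-05) = 4.10. For an amphiprotic species, pH ≈ ½(pKa₁ + pKa₂) = ½(1.21 + 4.10) = 2.66.

pH = 2.66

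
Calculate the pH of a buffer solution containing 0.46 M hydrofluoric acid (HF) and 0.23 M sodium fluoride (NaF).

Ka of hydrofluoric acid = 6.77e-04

pKa = -log(6.77e-04) = 3.17. pH = pKa + log([A⁻]/[HA]) = 3.17 + log(0.23/0.46)

pH = 2.87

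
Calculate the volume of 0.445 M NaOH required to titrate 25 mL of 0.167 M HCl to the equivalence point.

At equivalence: moles acid = moles base. moles HCl = 0.167 × 25/1000 = 0.004175 mol. V_base = moles / 0.445 × 1000 = 9.4 mL.

V_{base} = 9.4 mL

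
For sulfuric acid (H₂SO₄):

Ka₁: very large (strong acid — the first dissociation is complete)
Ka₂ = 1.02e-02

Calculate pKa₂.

pKa₂ = -log(Ka₂) = -log(1.02e-02) = 1.99.

pK_{a2} = 1.99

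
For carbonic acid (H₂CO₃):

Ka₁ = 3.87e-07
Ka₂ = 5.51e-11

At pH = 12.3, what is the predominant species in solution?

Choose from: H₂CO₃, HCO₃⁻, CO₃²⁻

pKa₁ = 6.41, pKa₂ = 10.26. For a polyprotic acid the predominant species crosses at each pKa: below pKa_n the protonated form dominates, above it the deprotonated form does. At pH = 12.3, the predominant species is CO₃²⁻.

CO₃²⁻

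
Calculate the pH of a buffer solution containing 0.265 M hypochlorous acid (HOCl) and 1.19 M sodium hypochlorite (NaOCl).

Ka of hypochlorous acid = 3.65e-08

pKa = -log(3.65e-08) = 7.44. pH = pKa + log([A⁻]/[HA]) = 7.44 + log(1.19/0.265)

pH = 8.09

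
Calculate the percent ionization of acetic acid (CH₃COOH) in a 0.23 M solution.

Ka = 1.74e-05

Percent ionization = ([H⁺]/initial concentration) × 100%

Using Ka equilibrium: x² + Ka×x - Ka×C = 0. Solving: [H⁺] = 1.9918e-03. Percent = (1.9918e-03/0.23) × 100

Percent ionization = 0.866%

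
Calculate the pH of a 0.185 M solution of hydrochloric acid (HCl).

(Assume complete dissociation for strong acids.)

[H⁺] = 0.185 M for strong acid. pH = -log[H⁺] = -log(0.185)

pH = 0.73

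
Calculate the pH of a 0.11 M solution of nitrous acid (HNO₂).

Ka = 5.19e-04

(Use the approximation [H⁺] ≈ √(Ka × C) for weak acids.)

[H⁺] = √(Ka × C) = √(5.19e-04 × 0.11) = 7.5558e-03. pH = -log(7.5558e-03)

pH = 2.12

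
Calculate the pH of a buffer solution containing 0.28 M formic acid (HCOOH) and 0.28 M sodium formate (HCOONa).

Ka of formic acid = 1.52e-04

pKa = -log(1.52e-04) = 3.82. pH = pKa + log([A⁻]/[HA]) = 3.82 + log(0.28/0.28)

pH = 3.82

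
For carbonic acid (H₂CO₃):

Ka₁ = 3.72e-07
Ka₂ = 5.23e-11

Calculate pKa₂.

pKa₂ = -log(Ka₂) = -log(5.23e-11) = 10.28.

pK_{a2} = 10.28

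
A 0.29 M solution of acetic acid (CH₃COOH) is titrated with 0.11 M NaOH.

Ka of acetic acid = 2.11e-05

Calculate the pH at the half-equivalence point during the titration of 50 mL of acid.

At half-equivalence [HA] = [A⁻], so Henderson-Hasselbalch gives pH = pKa = -log(2.11e-05) = 4.68.

pH = pKa = 4.68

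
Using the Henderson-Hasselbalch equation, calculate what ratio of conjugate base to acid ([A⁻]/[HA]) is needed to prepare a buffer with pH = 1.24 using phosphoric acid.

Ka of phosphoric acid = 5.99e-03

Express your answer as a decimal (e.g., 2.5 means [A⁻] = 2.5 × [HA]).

pKa = -log(5.99e-03) = 2.2226. pH = pKa + log([A⁻]/[HA]), so log([A⁻]/[HA]) = pH − pKa = 1.24 − 2.2226 = -0.9826. [A⁻]/[HA] = 10^(-0.9826) = 0.104

[A⁻]/[HA] = 0.104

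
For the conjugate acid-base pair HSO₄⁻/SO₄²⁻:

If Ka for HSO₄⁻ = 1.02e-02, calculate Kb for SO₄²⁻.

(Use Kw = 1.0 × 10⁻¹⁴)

For a conjugate pair Ka × Kb = Kw, so Kb = Kw/Ka = 1.0 × 10⁻¹⁴ / 1.02e-02 = 9.80e-13.

K_b = 9.80e-13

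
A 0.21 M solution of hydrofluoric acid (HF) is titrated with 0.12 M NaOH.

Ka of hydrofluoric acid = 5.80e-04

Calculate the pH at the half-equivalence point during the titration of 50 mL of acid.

At half-equivalence [HA] = [A⁻], so Henderson-Hasselbalch gives pH = pKa = -log(5.80e-04) = 3.24.

pH = pKa = 3.24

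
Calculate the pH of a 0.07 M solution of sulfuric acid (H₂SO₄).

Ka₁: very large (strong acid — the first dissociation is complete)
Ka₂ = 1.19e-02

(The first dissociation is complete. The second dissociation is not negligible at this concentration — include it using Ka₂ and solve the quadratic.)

First dissociation is complete: [H⁺]₀ = [HSO₄⁻]₀ = C = 0.07 M. Second dissociation HSO₄⁻ ⇌ H⁺ + SO₄²⁻: let x = [SO₄²⁻]. Ka₂ = (C + x)·x / (C − x) = 1.19e-02 → x² + (C + Ka₂)·x − Ka₂·C = 0 → x² + 0.08190·x − 8.330e-04 = 0. x = (−0.08190 + √(0.08190² + 4 × 8.330e-04)) / 2 = 9.1489e-03 M. [H⁺] = C + x = 0.07 + 9.1489e-03 = 7.9149e-02 M. pH = -log(7.9149e-02) = 1.10.

pH = 1.10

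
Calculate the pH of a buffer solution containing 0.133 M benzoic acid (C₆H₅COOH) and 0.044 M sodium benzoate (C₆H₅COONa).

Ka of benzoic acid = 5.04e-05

pKa = -log(5.04e-05) = 4.30. pH = pKa + log([A⁻]/[HA]) = 4.30 + log(0.044/0.133)

pH = 3.82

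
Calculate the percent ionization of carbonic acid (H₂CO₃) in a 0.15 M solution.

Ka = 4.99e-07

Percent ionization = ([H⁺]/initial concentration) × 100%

Using Ka equilibrium: x² + Ka×x - Ka×C = 0. Solving: [H⁺] = 2.7334e-04. Percent = (2.7334e-04/0.15) × 100

Percent ionization = 0.182%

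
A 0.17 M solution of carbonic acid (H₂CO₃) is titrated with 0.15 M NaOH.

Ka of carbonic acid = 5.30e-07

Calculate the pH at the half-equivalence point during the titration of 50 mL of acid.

At half-equivalence [HA] = [A⁻], so Henderson-Hasselbalch gives pH = pKa = -log(5.30e-07) = 6.28.

pH = pKa = 6.28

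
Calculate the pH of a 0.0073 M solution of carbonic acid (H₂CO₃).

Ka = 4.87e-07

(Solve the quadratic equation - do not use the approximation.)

x² + Ka×x - Ka×C = 0. Using quadratic formula: [H⁺] = 5.9382e-05

pH = 4.23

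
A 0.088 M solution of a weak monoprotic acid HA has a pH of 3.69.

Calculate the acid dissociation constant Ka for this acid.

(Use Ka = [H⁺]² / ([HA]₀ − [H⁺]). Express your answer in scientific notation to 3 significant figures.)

[H⁺] = 10^(−pH) = 10^(−3.69) = 2.042e-04 M. For HA ⇌ H⁺ + A⁻, Ka = [H⁺][A⁻]/[HA] = [H⁺]² / ([HA]₀ − [H⁺]) = (2.042e-04)² / (0.088 − 2.042e-04) = 4.75e-07.

K_a = 4.75e-07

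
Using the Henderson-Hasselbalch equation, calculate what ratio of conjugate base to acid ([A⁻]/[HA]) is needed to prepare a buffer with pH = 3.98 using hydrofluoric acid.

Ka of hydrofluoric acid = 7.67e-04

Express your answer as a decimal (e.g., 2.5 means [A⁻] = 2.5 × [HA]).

pKa = -log(7.67e-04) = 3.1152. pH = pKa + log([A⁻]/[HA]), so log([A⁻]/[HA]) = pH − pKa = 3.98 − 3.1152 = 0.8648. [A⁻]/[HA] = 10^(0.8648) = 7.32

[A⁻]/[HA] = 7.32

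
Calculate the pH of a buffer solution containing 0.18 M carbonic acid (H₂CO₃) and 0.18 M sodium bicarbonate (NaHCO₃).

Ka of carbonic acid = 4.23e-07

pKa = -log(4.23e-07) = 6.37. pH = pKa + log([A⁻]/[HA]) = 6.37 + log(0.18/0.18)

pH = 6.37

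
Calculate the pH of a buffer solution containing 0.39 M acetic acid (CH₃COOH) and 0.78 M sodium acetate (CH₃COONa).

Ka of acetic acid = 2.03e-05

pKa = -log(2.03e-05) = 4.69. pH = pKa + log([A⁻]/[HA]) = 4.69 + log(0.78/0.39)

pH = 4.99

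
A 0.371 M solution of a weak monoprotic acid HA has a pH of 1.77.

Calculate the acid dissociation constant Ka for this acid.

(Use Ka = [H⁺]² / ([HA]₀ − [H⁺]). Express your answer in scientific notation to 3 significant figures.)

[H⁺] = 10^(−pH) = 10^(−1.77) = 1.698e-02 M. For HA ⇌ H⁺ + A⁻, Ka = [H⁺][A⁻]/[HA] = [H⁺]² / ([HA]₀ − [H⁺]) = (1.698e-02)² / (0.371 − 1.698e-02) = 8.15e-04.

K_a = 8.15e-04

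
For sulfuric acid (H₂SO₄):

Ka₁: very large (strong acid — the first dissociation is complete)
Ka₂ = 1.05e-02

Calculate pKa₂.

pKa₂ = -log(Ka₂) = -log(1.05e-02) = 1.98.

pK_{a2} = 1.98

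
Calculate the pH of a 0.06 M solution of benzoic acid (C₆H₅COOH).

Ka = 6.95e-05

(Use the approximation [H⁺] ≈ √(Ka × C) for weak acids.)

[H⁺] = √(Ka × C) = √(6.95e-05 × 0.06) = 2.0421e-03. pH = -log(2.0421e-03)

pH = 2.69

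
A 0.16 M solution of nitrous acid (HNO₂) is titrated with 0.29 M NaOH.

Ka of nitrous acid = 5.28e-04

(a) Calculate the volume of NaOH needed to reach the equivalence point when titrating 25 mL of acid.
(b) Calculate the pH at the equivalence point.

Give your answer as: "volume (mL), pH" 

moles acid = 0.16 × 25/1000 = 0.004 mol; V_base = moles/0.29 × 1000 = 13.8 mL. At equivalence only the conjugate base is present: [A⁻] = 0.004/0.039 = 1.0311e-01 M. Kb = Kw/Ka = 1.89e-11; [OH⁻] = √(Kb × [A⁻]) = 1.3974e-06; pOH = 5.85; pH = 14 - pOH = 8.15.

V = 13.8 mL, pH = 8.15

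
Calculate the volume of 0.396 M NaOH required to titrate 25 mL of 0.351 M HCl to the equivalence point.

At equivalence: moles acid = moles base. moles HCl = 0.351 × 25/1000 = 0.008775 mol. V_base = moles / 0.396 × 1000 = 22.2 mL.

V_{base} = 22.2 mL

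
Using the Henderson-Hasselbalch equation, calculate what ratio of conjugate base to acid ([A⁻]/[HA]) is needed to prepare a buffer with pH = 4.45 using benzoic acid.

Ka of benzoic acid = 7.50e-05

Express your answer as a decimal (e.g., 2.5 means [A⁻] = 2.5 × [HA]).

pKa = -log(7.50e-05) = 4.1249. pH = pKa + log([A⁻]/[HA]), so log([A⁻]/[HA]) = pH − pKa = 4.45 − 4.1249 = 0.3251. [A⁻]/[HA] = 10^(0.3251) = 2.11

[A⁻]/[HA] = 2.11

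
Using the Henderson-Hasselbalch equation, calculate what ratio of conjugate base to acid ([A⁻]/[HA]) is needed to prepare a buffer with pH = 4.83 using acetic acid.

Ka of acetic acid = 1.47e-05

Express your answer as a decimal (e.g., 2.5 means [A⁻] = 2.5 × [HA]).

pKa = -log(1.47e-05) = 4.8327. pH = pKa + log([A⁻]/[HA]), so log([A⁻]/[HA]) = pH − pKa = 4.83 − 4.8327 = -0.0027. [A⁻]/[HA] = 10^(-0.0027) = 0.994

[A⁻]/[HA] = 0.994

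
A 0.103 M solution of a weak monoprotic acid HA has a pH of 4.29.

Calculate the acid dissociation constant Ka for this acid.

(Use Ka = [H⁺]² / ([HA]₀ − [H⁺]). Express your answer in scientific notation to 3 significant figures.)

[H⁺] = 10^(−pH) = 10^(−4.29) = 5.129e-05 M. For HA ⇌ H⁺ + A⁻, Ka = [H⁺][A⁻]/[HA] = [H⁺]² / ([HA]₀ − [H⁺]) = (5.129e-05)² / (0.103 − 5.129e-05) = 2.55e-08.

K_a = 2.55e-08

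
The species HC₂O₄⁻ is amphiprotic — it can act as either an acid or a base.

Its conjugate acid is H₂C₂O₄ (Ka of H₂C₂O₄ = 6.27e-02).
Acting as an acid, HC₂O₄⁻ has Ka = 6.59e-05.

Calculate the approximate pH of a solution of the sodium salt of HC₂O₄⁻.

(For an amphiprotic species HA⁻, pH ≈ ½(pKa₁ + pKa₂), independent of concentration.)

pKa₁ = -log(6.27e-02) = 1.20; pKa₂ = -log(6.59e-05) = 4.18. For an amphiprotic species, pH ≈ ½(pKa₁ + pKa₂) = ½(1.20 + 4.18) = 2.69.

pH = 2.69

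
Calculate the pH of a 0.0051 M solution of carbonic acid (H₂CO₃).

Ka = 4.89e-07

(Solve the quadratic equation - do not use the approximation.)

x² + Ka×x - Ka×C = 0. Using quadratic formula: [H⁺] = 4.9695e-05

pH = 4.30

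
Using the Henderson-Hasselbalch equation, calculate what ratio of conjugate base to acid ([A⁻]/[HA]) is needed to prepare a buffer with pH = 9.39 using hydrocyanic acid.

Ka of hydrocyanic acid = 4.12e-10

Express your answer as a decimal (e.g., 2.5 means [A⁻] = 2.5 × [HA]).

pKa = -log(4.12e-10) = 9.3851. pH = pKa + log([A⁻]/[HA]), so log([A⁻]/[HA]) = pH − pKa = 9.39 − 9.3851 = 0.0049. [A⁻]/[HA] = 10^(0.0049) = 1.01

[A⁻]/[HA] = 1.01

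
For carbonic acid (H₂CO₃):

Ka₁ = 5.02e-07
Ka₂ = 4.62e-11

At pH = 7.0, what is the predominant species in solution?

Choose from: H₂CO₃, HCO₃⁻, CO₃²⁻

pKa₁ = 6.30, pKa₂ = 10.34. For a polyprotic acid the predominant species crosses at each pKa: below pKa_n the protonated form dominates, above it the deprotonated form does. At pH = 7.0, the predominant species is HCO₃⁻.

HCO₃⁻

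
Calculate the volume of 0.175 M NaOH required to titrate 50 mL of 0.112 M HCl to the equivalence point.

At equivalence: moles acid = moles base. moles HCl = 0.112 × 50/1000 = 0.0056 mol. V_base = moles / 0.175 × 1000 = 32.0 mL.

V_{base} = 32.0 mL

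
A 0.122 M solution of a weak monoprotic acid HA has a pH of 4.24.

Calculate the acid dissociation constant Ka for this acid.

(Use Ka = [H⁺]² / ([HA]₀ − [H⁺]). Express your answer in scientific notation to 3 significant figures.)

[H⁺] = 10^(−pH) = 10^(−4.24) = 5.754e-05 M. For HA ⇌ H⁺ + A⁻, Ka = [H⁺][A⁻]/[HA] = [H⁺]² / ([HA]₀ − [H⁺]) = (5.754e-05)² / (0.122 − 5.754e-05) = 2.72e-08.

K_a = 2.72e-08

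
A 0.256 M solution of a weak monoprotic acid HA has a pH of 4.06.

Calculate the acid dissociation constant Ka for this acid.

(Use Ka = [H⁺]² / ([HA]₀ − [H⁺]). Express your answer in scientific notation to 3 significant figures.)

[H⁺] = 10^(−pH) = 10^(−4.06) = 8.710e-05 M. For HA ⇌ H⁺ + A⁻, Ka = [H⁺][A⁻]/[HA] = [H⁺]² / ([HA]₀ − [H⁺]) = (8.710e-05)² / (0.256 − 8.710e-05) = 2.96e-08.

K_a = 2.96e-08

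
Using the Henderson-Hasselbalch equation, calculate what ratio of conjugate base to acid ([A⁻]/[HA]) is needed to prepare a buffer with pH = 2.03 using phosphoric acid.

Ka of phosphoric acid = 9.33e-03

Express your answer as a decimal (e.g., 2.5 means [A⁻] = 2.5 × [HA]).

pKa = -log(9.33e-03) = 2.0301. pH = pKa + log([A⁻]/[HA]), so log([A⁻]/[HA]) = pH − pKa = 2.03 − 2.0301 = -0.0001. [A⁻]/[HA] = 10^(-0.0001) = 1.00

[A⁻]/[HA] = 1.00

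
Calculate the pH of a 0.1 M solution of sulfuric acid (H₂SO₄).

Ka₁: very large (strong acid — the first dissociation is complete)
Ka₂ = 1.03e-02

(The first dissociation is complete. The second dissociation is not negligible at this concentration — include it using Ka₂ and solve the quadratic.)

First dissociation is complete: [H⁺]₀ = [HSO₄⁻]₀ = C = 0.1 M. Second dissociation HSO₄⁻ ⇌ H⁺ + SO₄²⁻: let x = [SO₄²⁻]. Ka₂ = (C + x)·x / (C − x) = 1.03e-02 → x² + (C + Ka₂)·x − Ka₂·C = 0 → x² + 0.11030·x − 1.030e-03 = 0. x = (−0.11030 + √(0.11030² + 4 × 1.030e-03)) / 2 = 8.6585e-03 M. [H⁺] = C + x = 0.1 + 8.6585e-03 = 1.0866e-01 M. pH = -log(1.0866e-01) = 0.96.

pH = 0.96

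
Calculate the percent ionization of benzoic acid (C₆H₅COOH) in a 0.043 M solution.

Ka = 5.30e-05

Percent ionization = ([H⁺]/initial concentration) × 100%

Using Ka equilibrium: x² + Ka×x - Ka×C = 0. Solving: [H⁺] = 1.4834e-03. Percent = (1.4834e-03/0.043) × 100

Percent ionization = 3.45%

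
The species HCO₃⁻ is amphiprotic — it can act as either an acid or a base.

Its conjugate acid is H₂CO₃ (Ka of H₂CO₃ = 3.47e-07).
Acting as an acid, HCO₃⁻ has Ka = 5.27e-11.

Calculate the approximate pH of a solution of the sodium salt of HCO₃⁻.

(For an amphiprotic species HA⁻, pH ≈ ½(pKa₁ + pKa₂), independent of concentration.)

pKa₁ = -log(3.47e-07) = 6.46; pKa₂ = -log(5.27e-11) = 10.28. For an amphiprotic species, pH ≈ ½(pKa₁ + pKa₂) = ½(6.46 + 10.28) = 8.37.

pH = 8.37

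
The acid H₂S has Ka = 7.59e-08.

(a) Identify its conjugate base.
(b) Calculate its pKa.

(a) The conjugate base is formed by removing one H⁺ from H₂S, giving HS⁻. (b) pKa = -log(Ka) = -log(7.59e-08) = 7.12.

Conjugate base: HS⁻; pK_a = 7.12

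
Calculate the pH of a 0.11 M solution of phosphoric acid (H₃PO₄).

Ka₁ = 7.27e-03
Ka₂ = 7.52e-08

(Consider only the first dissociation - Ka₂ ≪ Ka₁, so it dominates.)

First dissociation dominates. From Ka₁ = [H⁺][HA⁻]/[H₂A], x² + Ka₁·x − Ka₁·C = 0 with C = 0.11 M and Ka₁ = 7.27e-03. Solving: [H⁺] = (−Ka₁ + √(Ka₁² + 4·Ka₁·C)) / 2 = 2.4877e-02 M. pH = -log(2.4877e-02) = 1.60.

pH = 1.60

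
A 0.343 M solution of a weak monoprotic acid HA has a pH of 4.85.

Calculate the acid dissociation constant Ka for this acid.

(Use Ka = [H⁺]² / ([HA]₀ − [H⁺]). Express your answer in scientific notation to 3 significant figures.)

[H⁺] = 10^(−pH) = 10^(−4.85) = 1.413e-05 M. For HA ⇌ H⁺ + A⁻, Ka = [H⁺][A⁻]/[HA] = [H⁺]² / ([HA]₀ − [H⁺]) = (1.413e-05)² / (0.343 − 1.413e-05) = 5.82e-10.

K_a = 5.82e-10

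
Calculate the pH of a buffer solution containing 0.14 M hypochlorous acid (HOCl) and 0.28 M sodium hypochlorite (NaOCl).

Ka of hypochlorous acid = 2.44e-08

pKa = -log(2.44e-08) = 7.61. pH = pKa + log([A⁻]/[HA]) = 7.61 + log(0.28/0.14)

pH = 7.91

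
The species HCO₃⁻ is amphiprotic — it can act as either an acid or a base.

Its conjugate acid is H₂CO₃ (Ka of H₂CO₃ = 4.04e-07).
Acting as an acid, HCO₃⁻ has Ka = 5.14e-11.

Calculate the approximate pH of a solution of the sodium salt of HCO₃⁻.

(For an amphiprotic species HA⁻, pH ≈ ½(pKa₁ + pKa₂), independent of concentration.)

pKa₁ = -log(4.04e-07) = 6.39; pKa₂ = -log(5.14e-11) = 10.29. For an amphiprotic species, pH ≈ ½(pKa₁ + pKa₂) = ½(6.39 + 10.29) = 8.34.

pH = 8.34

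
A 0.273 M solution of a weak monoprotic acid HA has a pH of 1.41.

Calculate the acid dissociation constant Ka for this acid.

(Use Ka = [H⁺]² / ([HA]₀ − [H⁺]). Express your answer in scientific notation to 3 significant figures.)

[H⁺] = 10^(−pH) = 10^(−1.41) = 3.890e-02 M. For HA ⇌ H⁺ + A⁻, Ka = [H⁺][A⁻]/[HA] = [H⁺]² / ([HA]₀ − [H⁺]) = (3.890e-02)² / (0.273 − 3.890e-02) = 6.47e-03.

K_a = 6.47e-03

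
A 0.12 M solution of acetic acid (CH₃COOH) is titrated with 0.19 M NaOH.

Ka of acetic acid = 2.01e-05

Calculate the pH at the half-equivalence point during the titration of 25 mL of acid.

At half-equivalence [HA] = [A⁻], so Henderson-Hasselbalch gives pH = pKa = -log(2.01e-05) = 4.70.

pH = pKa = 4.70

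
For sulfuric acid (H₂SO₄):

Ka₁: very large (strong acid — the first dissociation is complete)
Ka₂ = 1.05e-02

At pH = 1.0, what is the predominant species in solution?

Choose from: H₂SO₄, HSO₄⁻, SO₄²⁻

The first dissociation is complete, so H₂SO₄ itself is never the predominant species in water; pKa₂ = -log(1.05e-02) = 1.98. For a polyprotic acid the predominant species crosses at each pKa: below pKa_n the protonated form dominates, above it the deprotonated form does. At pH = 1.0, the predominant species is HSO₄⁻.

HSO₄⁻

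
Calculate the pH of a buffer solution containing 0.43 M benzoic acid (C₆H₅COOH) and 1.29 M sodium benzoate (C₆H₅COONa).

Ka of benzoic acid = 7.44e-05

pKa = -log(7.44e-05) = 4.13. pH = pKa + log([A⁻]/[HA]) = 4.13 + log(1.29/0.43)

pH = 4.61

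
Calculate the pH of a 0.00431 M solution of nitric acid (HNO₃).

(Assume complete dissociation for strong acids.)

[H⁺] = 0.00431 M for strong acid. pH = -log[H⁺] = -log(0.00431)

pH = 2.37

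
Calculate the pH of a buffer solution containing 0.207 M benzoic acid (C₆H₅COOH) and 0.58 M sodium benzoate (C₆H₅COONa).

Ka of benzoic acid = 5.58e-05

pKa = -log(5.58e-05) = 4.25. pH = pKa + log([A⁻]/[HA]) = 4.25 + log(0.58/0.207)

pH = 4.70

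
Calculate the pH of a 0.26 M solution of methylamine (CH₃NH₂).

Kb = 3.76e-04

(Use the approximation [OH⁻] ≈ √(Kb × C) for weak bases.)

[OH⁻] = √(Kb × C) = √(3.76e-04 × 0.26) = 9.8874e-03. pOH = 2.00, pH = 14 - pOH

pH = 12.00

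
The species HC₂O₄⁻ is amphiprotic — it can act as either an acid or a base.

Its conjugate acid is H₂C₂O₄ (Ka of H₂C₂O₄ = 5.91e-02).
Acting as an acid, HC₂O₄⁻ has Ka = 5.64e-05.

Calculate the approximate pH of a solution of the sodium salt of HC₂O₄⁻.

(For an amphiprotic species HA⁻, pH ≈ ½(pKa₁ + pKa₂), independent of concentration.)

pKa₁ = -log(5.91e-02) = 1.23; pKa₂ = -log(5.64e-05) = 4.25. For an amphiprotic species, pH ≈ ½(pKa₁ + pKa₂) = ½(1.23 + 4.25) = 2.74.

pH = 2.74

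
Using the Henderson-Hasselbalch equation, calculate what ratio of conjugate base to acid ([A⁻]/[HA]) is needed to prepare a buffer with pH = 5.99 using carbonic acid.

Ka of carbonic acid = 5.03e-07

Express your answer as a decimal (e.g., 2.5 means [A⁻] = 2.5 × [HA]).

pKa = -log(5.03e-07) = 6.2984. pH = pKa + log([A⁻]/[HA]), so log([A⁻]/[HA]) = pH − pKa = 5.99 − 6.2984 = -0.3084. [A⁻]/[HA] = 10^(-0.3084) = 0.492

[A⁻]/[HA] = 0.492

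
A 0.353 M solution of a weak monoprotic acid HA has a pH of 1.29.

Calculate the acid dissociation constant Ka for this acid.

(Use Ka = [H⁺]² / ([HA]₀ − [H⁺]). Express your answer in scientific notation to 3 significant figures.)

[H⁺] = 10^(−pH) = 10^(−1.29) = 5.129e-02 M. For HA ⇌ H⁺ + A⁻, Ka = [H⁺][A⁻]/[HA] = [H⁺]² / ([HA]₀ − [H⁺]) = (5.129e-02)² / (0.353 − 5.129e-02) = 8.72e-03.

K_a = 8.72e-03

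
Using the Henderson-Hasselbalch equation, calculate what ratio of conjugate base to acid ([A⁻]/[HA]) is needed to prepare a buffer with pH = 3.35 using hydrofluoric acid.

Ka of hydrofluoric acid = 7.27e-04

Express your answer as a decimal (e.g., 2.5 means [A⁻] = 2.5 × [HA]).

pKa = -log(7.27e-04) = 3.1385. pH = pKa + log([A⁻]/[HA]), so log([A⁻]/[HA]) = pH − pKa = 3.35 − 3.1385 = 0.2115. [A⁻]/[HA] = 10^(0.2115) = 1.63

[A⁻]/[HA] = 1.63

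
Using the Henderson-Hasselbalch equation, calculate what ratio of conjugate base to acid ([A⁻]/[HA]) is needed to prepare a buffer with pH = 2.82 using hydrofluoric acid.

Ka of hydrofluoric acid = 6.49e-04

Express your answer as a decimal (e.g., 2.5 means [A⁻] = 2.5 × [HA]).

pKa = -log(6.49e-04) = 3.1878. pH = pKa + log([A⁻]/[HA]), so log([A⁻]/[HA]) = pH − pKa = 2.82 − 3.1878 = -0.3678. [A⁻]/[HA] = 10^(-0.3678) = 0.429

[A⁻]/[HA] = 0.429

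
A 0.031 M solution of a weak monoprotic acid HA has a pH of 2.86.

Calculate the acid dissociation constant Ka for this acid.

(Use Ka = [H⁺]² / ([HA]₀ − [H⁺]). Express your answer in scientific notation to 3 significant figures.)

[H⁺] = 10^(−pH) = 10^(−2.86) = 1.380e-03 M. For HA ⇌ H⁺ + A⁻, Ka = [H⁺][A⁻]/[HA] = [H⁺]² / ([HA]₀ − [H⁺]) = (1.380e-03)² / (0.031 − 1.380e-03) = 6.43e-05.

K_a = 6.43e-05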